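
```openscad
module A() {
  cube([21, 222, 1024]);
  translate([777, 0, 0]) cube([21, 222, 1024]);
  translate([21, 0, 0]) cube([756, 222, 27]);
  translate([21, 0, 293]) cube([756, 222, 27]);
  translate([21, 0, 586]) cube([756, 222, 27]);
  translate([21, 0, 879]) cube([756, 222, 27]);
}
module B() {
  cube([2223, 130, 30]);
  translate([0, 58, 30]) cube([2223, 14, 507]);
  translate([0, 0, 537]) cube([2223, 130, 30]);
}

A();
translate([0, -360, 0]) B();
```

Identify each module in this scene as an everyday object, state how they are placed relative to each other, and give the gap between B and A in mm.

A is a bookshelf. B is an I-beam. The I-beam is on the floor beside the bookshelf on its −y side. The gap between the I-beam and the bookshelf is 230 mm.

The I-beam's nearest face is 230 mm from the bookshelf's −y face.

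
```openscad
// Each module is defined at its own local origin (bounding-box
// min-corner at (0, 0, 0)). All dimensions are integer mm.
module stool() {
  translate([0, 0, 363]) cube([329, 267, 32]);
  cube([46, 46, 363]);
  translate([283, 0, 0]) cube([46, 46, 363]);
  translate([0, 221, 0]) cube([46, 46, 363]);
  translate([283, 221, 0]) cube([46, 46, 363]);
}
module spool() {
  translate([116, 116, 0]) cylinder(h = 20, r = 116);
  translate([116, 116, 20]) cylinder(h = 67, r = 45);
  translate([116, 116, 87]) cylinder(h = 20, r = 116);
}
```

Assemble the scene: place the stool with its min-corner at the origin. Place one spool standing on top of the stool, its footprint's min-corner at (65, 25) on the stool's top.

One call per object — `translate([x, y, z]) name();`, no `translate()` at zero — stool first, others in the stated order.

stool();
translate([65, 25, 395]) spool();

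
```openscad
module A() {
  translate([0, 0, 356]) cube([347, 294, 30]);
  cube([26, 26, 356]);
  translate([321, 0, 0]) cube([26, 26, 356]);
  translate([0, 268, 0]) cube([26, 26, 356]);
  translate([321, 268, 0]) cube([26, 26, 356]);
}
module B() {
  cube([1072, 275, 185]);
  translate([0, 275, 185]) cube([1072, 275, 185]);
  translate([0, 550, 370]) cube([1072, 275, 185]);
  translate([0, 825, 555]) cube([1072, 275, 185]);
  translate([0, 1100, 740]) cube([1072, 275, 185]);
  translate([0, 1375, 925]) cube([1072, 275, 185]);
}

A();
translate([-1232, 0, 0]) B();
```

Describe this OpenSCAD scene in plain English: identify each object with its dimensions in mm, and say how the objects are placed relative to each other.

A is a simple wooden stool: a rectangular seat 347 mm (x) by 294 mm (y), 30 mm thick, top face at z = 386 mm, on four square legs, each 26×26 mm in cross-section. The legs rest on z = 0, each flush with a corner of the seat.

B is a run of 6 identical solid stair steps. Each tread is 1072×275 mm and each step block is 185 mm high. Step 1 rests on the floor; step k is offset from step 1 by (k−1)×275 mm in y and (k−1)×185 mm in z.

The staircase is on the floor beside the stool on its −x side.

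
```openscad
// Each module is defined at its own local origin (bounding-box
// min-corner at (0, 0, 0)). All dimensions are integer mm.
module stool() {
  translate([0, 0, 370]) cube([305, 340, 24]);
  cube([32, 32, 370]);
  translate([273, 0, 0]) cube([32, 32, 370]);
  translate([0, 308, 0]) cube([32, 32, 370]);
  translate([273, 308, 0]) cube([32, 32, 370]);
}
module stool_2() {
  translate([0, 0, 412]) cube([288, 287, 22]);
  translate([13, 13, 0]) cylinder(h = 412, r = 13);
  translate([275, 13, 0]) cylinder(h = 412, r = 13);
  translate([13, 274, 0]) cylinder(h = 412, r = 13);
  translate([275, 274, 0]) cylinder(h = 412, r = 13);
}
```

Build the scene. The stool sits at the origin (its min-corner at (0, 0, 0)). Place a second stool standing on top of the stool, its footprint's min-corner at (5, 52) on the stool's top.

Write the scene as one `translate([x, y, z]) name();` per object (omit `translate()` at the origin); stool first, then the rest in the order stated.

stool();
translate([5, 52, 394]) stool_2();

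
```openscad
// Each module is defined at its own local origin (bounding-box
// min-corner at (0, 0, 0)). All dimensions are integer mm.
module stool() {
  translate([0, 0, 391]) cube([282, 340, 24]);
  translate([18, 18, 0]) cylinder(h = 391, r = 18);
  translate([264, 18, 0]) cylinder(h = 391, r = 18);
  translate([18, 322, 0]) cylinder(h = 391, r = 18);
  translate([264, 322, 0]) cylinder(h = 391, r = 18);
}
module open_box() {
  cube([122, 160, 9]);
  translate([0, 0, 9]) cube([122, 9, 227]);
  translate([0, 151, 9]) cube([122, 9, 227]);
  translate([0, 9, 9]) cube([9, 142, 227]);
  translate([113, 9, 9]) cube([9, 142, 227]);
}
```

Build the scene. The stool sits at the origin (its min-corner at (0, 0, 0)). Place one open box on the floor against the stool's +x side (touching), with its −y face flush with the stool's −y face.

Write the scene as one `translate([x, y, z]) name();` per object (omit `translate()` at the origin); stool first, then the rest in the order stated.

stool();
translate([282, 0, 0]) open_box();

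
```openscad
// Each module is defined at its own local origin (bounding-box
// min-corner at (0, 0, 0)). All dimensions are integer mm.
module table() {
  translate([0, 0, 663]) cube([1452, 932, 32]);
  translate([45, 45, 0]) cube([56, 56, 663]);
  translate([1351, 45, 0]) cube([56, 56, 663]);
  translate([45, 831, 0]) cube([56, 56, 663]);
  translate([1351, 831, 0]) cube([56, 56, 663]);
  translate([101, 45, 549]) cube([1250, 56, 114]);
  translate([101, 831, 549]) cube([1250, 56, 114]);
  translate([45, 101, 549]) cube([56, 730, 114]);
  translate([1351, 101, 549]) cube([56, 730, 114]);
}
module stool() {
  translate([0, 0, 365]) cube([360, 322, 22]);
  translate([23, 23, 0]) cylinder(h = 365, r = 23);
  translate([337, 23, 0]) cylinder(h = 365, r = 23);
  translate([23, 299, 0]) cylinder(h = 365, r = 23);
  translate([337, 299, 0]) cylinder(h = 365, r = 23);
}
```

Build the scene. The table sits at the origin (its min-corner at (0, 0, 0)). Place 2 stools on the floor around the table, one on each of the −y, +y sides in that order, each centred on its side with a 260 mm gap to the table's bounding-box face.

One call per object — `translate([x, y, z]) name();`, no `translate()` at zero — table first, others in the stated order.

table();
translate([546, -582, 0]) stool();
translate([546, 1192, 0]) stool();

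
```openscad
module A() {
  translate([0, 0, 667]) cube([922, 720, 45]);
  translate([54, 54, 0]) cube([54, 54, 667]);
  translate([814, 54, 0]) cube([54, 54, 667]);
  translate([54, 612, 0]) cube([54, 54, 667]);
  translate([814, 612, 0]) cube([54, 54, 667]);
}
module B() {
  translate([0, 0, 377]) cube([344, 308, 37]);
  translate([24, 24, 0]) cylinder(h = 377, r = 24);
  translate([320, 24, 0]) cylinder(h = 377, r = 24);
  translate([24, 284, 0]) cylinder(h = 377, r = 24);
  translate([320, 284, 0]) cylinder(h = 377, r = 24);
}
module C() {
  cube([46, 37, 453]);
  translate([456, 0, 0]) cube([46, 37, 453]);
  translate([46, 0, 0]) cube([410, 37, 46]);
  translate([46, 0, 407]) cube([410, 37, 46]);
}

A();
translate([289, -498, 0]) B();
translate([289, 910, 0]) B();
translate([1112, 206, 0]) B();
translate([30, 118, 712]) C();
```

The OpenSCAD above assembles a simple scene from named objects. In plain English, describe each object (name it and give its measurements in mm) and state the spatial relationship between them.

A is a rectangular dining table. The top is 922×720×45 mm with its upper surface at z = 712 mm. It stands on four 54×54 mm square legs, each inset 54 mm from the nearest pair of top edges, running from the floor to the underside of the top.

B is a four-legged stool. The seat is 344×308 mm, 37 mm thick, top at z = 414 mm. It stands on four round legs, each 48 mm in diameter, from z = 0 to the seat underside, each leg's axis is inset half a diameter from the nearest pair of seat edges (so the leg's bounding box is flush with the corner).

C is a picture frame with a 410×361 mm rectangular opening (x by z) and a uniform 46 mm border on every side. Frame depth is 37 mm along y. It is built from two vertical stiles running the full outside height and two horizontal rails spanning the gap between the stiles.

Three stools sit around the table at the −y, +y, +x sides. The picture frame is on top of the table.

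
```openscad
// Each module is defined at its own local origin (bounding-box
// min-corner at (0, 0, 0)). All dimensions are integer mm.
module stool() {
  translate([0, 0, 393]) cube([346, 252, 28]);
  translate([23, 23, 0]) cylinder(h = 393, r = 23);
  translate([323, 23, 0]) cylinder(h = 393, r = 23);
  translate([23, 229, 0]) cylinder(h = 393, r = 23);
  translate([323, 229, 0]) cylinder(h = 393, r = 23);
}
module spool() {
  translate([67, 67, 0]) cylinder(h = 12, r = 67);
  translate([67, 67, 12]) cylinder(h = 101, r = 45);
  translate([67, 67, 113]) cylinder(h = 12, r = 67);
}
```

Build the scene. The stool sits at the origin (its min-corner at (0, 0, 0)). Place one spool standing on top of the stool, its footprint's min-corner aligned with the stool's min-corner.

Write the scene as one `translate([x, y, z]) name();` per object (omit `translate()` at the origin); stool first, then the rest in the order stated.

stool();
translate([0, 0, 421]) spool();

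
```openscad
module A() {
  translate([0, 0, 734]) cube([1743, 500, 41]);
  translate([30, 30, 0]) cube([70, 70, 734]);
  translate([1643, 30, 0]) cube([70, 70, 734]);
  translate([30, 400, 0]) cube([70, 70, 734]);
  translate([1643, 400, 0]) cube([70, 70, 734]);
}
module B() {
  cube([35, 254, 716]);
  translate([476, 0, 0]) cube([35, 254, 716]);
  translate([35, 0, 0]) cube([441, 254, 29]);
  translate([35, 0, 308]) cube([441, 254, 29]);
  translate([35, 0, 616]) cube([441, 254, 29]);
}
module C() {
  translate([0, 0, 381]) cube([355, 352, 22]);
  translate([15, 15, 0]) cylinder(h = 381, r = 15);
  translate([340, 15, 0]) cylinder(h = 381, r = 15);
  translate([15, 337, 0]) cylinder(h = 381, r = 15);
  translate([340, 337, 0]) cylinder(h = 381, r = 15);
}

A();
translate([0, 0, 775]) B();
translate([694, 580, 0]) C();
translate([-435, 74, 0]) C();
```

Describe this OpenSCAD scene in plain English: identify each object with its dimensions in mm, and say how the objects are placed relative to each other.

A is a rectangular dining table. The top is 1743×500×41 mm with its upper surface at z = 775 mm. It stands on four 70×70 mm square legs, each inset 30 mm from the nearest pair of top edges, running from the floor to the underside of the top.

B is a bookshelf 511 mm wide overall, 254 mm deep and 716 mm tall. The two sides are 35 mm thick vertical panels. 3 horizontal shelves of 29 mm thickness span between the inner faces of the sides; the lowest shelf sits on the floor and shelves are stacked with a clear vertical gap of 279 mm between each pair.

C is a four-legged stool. The seat is a 355×352×22 mm slab whose top surface is at z = 403 mm; four round legs, each 30 mm in diameter, run from the floor (z = 0) to the underside of the seat, each leg's axis is inset half a diameter from the nearest pair of seat edges (so the leg's bounding box is flush with the corner).

The bookshelf is on top of the table. Two stools sit around the table at the +y, −x sides.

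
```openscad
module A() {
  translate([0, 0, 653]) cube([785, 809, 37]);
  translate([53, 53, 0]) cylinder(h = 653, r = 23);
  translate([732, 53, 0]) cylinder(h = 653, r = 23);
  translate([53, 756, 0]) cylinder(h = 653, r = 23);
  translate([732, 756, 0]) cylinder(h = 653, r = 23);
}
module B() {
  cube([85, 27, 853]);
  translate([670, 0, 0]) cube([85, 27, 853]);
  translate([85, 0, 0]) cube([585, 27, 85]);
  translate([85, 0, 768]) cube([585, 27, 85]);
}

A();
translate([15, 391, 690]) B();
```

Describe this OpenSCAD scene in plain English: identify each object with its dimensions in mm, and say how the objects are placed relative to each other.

A is a rectangular dining table. The top is 785×809×37 mm with its upper surface at z = 690 mm. It stands on four round legs of 46 mm diameter, each leg's bounding box inset 30 mm from the nearest pair of top edges, running from the floor to the underside of the top.

B is a picture frame with a 585×683 mm rectangular opening (x by z) and a uniform 85 mm border on every side. Frame depth is 27 mm along y. It is built from two vertical stiles running the full outside height and two horizontal rails spanning the gap between the stiles.

The picture frame is on top of the table, centred.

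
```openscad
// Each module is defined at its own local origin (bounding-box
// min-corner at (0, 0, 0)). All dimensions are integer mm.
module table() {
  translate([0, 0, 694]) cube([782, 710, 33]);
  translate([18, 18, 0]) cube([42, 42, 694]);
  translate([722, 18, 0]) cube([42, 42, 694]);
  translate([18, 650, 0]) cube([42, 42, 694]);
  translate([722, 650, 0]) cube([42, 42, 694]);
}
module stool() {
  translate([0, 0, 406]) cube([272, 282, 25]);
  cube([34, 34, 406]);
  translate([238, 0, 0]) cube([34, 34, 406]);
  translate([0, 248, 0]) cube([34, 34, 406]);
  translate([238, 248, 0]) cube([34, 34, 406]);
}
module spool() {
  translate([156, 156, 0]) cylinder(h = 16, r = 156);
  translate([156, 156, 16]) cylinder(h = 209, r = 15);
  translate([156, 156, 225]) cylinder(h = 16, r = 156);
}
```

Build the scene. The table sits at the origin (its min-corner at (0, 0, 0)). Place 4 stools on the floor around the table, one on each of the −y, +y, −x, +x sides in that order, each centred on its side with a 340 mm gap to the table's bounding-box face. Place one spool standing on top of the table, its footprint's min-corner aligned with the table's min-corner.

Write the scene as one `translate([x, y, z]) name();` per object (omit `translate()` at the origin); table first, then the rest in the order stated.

table();
translate([255, -622, 0]) stool();
translate([255, 1050, 0]) stool();
translate([-612, 214, 0]) stool();
translate([1122, 214, 0]) stool();
translate([0, 0, 727]) spool();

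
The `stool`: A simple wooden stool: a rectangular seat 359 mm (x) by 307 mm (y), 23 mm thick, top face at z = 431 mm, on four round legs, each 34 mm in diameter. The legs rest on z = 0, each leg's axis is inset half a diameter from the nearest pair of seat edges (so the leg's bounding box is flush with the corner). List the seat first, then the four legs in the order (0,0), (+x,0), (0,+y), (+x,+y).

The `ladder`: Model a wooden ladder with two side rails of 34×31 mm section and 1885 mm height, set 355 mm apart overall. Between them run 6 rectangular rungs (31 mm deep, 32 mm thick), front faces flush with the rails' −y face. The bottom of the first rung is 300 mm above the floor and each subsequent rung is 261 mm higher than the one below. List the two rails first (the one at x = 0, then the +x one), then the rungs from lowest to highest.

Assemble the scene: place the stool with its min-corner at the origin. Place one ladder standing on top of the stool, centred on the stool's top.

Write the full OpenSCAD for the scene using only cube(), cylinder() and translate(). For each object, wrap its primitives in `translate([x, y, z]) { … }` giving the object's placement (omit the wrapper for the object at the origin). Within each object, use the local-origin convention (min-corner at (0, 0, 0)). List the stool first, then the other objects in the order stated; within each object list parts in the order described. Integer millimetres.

translate([0, 0, 408]) cube([359, 307, 23]);
translate([17, 17, 0]) cylinder(h = 408, r = 17);
translate([342, 17, 0]) cylinder(h = 408, r = 17);
translate([17, 290, 0]) cylinder(h = 408, r = 17);
translate([342, 290, 0]) cylinder(h = 408, r = 17);
translate([2, 138, 431]) {
  cube([34, 31, 1885]);
  translate([321, 0, 0]) cube([34, 31, 1885]);
  translate([34, 0, 300]) cube([287, 31, 32]);
  translate([34, 0, 561]) cube([287, 31, 32]);
  translate([34, 0, 822]) cube([287, 31, 32]);
  translate([34, 0, 1083]) cube([287, 31, 32]);
  translate([34, 0, 1344]) cube([287, 31, 32]);
  translate([34, 0, 1605]) cube([287, 31, 32]);
}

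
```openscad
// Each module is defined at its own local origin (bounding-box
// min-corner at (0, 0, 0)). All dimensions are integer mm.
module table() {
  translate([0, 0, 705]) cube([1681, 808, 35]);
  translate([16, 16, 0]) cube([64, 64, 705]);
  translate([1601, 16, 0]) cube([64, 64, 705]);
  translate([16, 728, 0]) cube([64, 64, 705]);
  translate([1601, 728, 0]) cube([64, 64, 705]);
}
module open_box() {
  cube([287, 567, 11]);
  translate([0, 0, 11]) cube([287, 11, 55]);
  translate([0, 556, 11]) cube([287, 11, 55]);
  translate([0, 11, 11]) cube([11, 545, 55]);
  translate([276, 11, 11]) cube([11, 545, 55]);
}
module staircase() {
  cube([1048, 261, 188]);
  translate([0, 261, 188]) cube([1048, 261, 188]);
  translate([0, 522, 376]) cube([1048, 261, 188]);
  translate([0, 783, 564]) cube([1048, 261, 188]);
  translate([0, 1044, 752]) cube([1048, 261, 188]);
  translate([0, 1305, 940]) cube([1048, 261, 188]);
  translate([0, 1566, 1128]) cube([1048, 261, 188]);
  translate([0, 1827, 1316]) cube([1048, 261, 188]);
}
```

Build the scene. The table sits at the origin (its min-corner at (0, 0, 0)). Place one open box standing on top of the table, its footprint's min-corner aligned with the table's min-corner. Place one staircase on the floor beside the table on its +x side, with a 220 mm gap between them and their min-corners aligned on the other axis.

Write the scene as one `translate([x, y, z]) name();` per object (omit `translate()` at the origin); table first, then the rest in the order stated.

table();
translate([0, 0, 740]) open_box();
translate([1901, 0, 0]) staircase();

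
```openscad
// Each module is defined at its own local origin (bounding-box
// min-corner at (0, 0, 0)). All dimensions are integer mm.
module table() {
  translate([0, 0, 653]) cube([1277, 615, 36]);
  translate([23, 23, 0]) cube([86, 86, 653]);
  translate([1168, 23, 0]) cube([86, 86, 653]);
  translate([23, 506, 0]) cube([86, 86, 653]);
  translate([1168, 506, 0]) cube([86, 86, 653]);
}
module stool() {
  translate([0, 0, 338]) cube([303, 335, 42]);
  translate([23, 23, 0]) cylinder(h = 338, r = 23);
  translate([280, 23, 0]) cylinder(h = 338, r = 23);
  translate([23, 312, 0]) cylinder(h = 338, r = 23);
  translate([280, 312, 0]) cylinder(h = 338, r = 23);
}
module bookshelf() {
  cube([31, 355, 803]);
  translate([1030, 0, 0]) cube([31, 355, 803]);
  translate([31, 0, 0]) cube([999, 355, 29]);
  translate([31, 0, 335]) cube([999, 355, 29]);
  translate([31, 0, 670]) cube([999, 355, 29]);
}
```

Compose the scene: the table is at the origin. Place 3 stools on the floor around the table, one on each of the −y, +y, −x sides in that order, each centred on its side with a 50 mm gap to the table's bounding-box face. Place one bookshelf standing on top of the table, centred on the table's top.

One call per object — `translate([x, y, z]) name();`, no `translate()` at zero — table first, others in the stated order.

table();
translate([487, -385, 0]) stool();
translate([487, 665, 0]) stool();
translate([-353, 140, 0]) stool();
translate([108, 130, 689]) bookshelf();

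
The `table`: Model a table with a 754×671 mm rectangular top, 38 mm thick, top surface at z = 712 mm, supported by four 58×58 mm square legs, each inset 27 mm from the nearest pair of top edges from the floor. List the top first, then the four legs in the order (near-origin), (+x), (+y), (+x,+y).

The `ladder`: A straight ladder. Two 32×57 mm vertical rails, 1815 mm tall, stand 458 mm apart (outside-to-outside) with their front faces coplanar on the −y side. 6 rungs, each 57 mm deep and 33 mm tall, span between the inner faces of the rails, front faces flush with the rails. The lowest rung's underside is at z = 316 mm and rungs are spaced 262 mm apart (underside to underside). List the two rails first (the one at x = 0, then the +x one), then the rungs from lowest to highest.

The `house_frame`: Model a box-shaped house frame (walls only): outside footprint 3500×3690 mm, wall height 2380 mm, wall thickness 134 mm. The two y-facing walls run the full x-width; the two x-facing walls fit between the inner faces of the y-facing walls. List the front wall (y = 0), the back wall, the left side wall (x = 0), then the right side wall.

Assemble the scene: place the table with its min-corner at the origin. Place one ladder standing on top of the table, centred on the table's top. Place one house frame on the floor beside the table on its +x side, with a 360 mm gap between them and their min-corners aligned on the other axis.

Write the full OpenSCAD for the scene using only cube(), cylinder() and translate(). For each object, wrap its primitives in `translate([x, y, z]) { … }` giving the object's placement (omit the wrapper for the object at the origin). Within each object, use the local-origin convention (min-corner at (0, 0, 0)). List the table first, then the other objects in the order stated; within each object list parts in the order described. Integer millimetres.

translate([0, 0, 674]) cube([754, 671, 38]);
translate([27, 27, 0]) cube([58, 58, 674]);
translate([669, 27, 0]) cube([58, 58, 674]);
translate([27, 586, 0]) cube([58, 58, 674]);
translate([669, 586, 0]) cube([58, 58, 674]);
translate([148, 307, 712]) {
  cube([32, 57, 1815]);
  translate([426, 0, 0]) cube([32, 57, 1815]);
  translate([32, 0, 316]) cube([394, 57, 33]);
  translate([32, 0, 578]) cube([394, 57, 33]);
  translate([32, 0, 840]) cube([394, 57, 33]);
  translate([32, 0, 1102]) cube([394, 57, 33]);
  translate([32, 0, 1364]) cube([394, 57, 33]);
  translate([32, 0, 1626]) cube([394, 57, 33]);
}
translate([1114, 0, 0]) {
  cube([3500, 134, 2380]);
  translate([0, 3556, 0]) cube([3500, 134, 2380]);
  translate([0, 134, 0]) cube([134, 3422, 2380]);
  translate([3366, 134, 0]) cube([134, 3422, 2380]);
}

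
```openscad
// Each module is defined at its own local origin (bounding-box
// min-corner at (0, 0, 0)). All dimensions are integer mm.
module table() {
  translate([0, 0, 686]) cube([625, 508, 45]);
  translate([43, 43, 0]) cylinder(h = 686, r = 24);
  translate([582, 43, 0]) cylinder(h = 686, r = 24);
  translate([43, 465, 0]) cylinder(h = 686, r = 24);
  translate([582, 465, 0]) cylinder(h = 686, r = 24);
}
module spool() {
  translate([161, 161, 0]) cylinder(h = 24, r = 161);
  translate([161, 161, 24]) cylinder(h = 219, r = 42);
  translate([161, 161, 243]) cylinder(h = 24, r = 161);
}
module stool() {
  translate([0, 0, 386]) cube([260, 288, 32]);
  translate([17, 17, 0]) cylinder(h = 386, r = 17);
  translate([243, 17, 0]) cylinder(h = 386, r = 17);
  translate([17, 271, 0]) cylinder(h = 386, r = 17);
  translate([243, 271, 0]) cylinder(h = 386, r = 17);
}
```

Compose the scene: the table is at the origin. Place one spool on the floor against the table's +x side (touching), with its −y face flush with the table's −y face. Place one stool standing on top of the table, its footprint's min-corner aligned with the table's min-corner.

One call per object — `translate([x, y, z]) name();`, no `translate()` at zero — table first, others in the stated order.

table();
translate([625, 0, 0]) spool();
translate([0, 0, 731]) stool();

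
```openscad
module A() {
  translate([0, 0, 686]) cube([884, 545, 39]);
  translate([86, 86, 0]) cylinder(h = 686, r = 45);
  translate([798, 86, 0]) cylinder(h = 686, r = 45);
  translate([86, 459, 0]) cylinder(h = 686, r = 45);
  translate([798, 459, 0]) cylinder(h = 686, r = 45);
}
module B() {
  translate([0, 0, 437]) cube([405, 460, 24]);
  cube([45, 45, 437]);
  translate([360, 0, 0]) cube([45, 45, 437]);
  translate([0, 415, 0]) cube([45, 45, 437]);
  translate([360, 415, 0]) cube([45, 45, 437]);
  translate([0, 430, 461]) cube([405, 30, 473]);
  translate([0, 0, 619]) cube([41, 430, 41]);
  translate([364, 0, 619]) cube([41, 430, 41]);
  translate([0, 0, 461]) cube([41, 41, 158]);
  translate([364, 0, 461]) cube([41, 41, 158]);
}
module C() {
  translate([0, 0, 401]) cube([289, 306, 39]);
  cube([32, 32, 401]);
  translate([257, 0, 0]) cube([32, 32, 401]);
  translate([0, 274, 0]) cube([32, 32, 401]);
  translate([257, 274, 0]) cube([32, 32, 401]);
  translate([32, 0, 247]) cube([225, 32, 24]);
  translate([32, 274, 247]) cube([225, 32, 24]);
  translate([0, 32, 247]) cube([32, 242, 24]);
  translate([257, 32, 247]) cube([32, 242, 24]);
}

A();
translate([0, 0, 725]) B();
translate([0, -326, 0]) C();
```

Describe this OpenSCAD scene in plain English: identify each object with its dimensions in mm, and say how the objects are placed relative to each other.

A is a table: top 884 mm (x) × 545 mm (y), 39 mm thick, upper face at z = 725 mm, on four round legs of 90 mm diameter, each leg's bounding box inset 41 mm from the nearest pair of top edges, running from z = 0 to the bottom of the top.

B is a chair: 405×460 mm seat, 24 mm thick, top at z = 461 mm, on four 45 mm square corner legs flush with the seat edges. A 30 mm thick backrest slab spans the full seat width, extending 473 mm above the seat top, its back face flush with the seat's +y edge. Two armrests of 41×41 mm section run along each side from the seat's front edge to the front of the backrest, top faces 199 mm above the seat top and outer faces flush with the seat's x-edges; a 41×41 mm post under the front of each armrest stands on the seat at the front corner.

C is a four-legged stool. The seat is a 289×306×39 mm slab whose top surface is at z = 440 mm; four square legs, each 32×32 mm in cross-section, run from the floor (z = 0) to the underside of the seat, each flush with a corner of the seat. Four stretchers, 32 mm wide and 24 mm tall, connect adjacent legs with their undersides at z = 247 mm, each running between the inner faces of the legs it joins and aligned with the legs' outer faces on the other axis.

The chair is on top of the table. The stool is on the floor beside the table on its −y side.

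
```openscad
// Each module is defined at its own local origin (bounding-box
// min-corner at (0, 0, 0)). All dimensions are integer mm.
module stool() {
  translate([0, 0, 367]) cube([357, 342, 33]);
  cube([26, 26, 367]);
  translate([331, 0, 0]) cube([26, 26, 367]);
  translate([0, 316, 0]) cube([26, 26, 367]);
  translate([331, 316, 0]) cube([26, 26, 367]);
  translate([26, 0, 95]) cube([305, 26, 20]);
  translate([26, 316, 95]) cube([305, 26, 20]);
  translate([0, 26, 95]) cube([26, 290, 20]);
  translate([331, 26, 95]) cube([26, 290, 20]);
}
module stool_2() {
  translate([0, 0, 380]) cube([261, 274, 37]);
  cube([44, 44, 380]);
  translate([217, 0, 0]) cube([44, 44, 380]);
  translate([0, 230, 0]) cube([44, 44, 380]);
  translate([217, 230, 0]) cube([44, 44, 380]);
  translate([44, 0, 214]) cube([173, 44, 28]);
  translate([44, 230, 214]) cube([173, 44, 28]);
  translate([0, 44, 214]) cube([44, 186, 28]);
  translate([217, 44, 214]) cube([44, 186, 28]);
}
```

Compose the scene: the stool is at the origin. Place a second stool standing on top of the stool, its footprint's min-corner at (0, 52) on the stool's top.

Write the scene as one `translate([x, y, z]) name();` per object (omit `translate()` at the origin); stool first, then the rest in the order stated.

stool();
translate([0, 52, 400]) stool_2();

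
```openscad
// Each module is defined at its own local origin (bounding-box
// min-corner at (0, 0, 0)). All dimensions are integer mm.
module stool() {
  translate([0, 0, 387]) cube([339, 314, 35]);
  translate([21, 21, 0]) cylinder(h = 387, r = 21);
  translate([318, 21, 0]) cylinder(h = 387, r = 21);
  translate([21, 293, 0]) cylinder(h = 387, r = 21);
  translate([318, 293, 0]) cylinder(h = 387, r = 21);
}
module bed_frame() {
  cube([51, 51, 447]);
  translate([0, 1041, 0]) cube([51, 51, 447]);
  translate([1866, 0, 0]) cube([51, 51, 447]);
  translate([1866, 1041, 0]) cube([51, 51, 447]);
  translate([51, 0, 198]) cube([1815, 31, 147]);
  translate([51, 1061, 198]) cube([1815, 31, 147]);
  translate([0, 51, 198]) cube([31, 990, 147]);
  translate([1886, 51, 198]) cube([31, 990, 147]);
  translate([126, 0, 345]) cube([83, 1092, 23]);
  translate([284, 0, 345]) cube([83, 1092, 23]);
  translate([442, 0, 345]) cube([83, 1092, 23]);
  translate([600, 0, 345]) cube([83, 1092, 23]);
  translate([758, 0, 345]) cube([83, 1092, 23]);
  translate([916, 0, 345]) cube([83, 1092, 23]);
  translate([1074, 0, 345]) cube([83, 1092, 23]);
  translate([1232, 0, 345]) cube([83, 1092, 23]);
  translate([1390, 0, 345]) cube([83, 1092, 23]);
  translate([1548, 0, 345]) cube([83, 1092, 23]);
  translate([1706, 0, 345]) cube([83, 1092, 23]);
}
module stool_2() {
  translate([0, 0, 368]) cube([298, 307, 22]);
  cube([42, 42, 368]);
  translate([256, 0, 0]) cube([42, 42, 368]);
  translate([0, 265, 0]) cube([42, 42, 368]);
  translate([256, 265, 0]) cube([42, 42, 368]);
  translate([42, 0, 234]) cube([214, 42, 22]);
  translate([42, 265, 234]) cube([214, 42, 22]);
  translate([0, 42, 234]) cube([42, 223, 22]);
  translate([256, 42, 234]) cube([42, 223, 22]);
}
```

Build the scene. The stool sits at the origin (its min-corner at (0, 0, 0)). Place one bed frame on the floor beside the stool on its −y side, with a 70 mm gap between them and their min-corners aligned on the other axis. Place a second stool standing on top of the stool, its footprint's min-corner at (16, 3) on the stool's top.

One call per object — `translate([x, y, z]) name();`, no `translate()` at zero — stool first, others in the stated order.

stool();
translate([0, -1162, 0]) bed_frame();
translate([16, 3, 422]) stool_2();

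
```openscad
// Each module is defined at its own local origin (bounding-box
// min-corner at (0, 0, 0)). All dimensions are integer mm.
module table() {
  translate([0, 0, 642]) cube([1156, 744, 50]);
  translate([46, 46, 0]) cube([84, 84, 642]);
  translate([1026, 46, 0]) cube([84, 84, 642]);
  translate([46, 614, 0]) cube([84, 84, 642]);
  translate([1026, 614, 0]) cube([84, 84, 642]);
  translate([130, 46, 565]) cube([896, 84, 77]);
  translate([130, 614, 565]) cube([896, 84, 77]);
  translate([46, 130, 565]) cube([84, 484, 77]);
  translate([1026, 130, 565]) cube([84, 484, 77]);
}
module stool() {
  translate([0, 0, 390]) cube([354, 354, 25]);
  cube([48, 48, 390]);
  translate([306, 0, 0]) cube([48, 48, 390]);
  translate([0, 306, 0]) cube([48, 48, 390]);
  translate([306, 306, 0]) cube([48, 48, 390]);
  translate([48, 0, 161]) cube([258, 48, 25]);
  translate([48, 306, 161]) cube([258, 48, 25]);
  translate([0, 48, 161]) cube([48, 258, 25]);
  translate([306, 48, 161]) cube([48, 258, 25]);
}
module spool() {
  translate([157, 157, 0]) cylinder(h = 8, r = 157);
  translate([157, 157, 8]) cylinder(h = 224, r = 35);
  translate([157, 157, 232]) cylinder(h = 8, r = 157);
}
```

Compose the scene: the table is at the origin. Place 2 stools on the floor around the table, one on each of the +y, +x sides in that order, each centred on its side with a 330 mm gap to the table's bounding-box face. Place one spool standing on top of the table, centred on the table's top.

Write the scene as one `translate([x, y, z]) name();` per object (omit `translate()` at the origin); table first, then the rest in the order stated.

table();
translate([401, 1074, 0]) stool();
translate([1486, 195, 0]) stool();
translate([421, 215, 692]) spool();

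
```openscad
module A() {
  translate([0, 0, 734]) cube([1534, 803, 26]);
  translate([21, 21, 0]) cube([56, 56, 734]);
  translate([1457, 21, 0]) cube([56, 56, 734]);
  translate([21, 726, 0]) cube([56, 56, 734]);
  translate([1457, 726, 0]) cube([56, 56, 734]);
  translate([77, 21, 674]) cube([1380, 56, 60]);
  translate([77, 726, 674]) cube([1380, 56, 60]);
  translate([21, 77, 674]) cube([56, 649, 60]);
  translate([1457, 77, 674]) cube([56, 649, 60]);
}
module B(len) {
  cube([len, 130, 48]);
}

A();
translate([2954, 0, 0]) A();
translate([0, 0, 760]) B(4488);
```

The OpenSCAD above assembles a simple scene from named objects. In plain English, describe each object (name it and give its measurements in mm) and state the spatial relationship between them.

A is a rectangular dining table. The top is 1534×803×26 mm with its upper surface at z = 760 mm. It stands on four 56×56 mm square legs, each inset 21 mm from the nearest pair of top edges, running from the floor to the underside of the top. Four apron rails, 56 mm thick and 60 mm tall, run between adjacent legs with their top edges flush with the underside of the top and their outer faces flush with the legs' outer faces.

B is a rectangular beam 4488 mm long (x), 130 mm deep (y), 48 mm thick (z).

The beam spans the tops of two tables placed 1420 mm apart, resting at z = 760 mm.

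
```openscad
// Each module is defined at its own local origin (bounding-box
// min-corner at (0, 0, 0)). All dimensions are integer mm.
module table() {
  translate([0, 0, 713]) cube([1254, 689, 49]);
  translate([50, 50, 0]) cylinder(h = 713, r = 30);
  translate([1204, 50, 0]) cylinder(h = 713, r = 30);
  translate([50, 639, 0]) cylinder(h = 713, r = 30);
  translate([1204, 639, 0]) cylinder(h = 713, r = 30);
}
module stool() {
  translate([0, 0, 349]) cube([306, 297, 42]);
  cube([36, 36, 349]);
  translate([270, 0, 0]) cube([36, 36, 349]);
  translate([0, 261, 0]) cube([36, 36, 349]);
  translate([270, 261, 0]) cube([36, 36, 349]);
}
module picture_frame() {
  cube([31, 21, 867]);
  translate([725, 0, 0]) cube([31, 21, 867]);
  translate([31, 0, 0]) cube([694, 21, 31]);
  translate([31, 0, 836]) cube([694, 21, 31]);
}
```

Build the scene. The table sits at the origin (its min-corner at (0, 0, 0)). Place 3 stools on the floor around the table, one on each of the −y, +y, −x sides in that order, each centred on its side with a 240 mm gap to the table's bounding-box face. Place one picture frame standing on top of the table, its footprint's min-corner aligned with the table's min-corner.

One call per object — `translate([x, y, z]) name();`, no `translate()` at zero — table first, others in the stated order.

table();
translate([474, -537, 0]) stool();
translate([474, 929, 0]) stool();
translate([-546, 196, 0]) stool();
translate([0, 0, 762]) picture_frame();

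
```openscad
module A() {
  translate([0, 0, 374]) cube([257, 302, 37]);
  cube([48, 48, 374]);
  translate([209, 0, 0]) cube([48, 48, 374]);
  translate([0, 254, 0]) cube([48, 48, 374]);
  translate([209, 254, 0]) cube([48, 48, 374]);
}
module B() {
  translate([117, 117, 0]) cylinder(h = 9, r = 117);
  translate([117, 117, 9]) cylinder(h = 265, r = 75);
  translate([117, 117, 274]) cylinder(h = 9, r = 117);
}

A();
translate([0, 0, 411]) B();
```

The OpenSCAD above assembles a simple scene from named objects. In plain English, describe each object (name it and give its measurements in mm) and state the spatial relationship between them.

A is a four-legged stool. The seat is 257×302 mm, 37 mm thick, top at z = 411 mm. It stands on four square legs, each 48×48 mm in cross-section, from z = 0 to the seat underside, each flush with a corner of the seat.

B is a spool: two coaxial disc flanges of radius 117 mm and thickness 9 mm, joined by a core cylinder of radius 75 mm and height 265 mm. The lower flange rests on z = 0 and the three cylinders share a vertical axis.

The spool is on top of the stool.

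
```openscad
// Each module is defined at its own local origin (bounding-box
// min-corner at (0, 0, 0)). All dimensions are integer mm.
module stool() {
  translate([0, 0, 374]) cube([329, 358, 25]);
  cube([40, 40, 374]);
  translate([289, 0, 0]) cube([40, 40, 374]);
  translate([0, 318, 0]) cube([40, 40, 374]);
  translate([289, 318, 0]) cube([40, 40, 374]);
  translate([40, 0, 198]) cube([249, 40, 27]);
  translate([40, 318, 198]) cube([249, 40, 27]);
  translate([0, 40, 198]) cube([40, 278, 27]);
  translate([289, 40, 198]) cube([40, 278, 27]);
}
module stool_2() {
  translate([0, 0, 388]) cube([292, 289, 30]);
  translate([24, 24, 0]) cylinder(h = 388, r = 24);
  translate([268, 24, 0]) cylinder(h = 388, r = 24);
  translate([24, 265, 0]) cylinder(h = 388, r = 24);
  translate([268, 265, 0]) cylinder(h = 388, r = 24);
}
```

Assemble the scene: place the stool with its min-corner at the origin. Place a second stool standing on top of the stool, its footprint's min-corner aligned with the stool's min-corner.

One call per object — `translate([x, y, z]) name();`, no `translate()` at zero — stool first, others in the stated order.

stool();
translate([0, 0, 399]) stool_2();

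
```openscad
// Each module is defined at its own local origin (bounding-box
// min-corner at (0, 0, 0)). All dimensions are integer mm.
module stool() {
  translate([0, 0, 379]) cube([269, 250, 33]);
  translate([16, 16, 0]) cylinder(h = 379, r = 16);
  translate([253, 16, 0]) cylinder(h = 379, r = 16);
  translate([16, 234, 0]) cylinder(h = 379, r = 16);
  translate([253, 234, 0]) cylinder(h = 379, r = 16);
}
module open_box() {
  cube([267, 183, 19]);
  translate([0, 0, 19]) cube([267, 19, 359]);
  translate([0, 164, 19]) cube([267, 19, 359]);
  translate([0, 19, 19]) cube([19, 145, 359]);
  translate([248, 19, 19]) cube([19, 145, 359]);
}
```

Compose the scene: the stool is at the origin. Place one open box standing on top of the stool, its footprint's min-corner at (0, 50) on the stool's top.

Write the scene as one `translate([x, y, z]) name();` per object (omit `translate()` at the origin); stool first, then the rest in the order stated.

stool();
translate([0, 50, 412]) open_box();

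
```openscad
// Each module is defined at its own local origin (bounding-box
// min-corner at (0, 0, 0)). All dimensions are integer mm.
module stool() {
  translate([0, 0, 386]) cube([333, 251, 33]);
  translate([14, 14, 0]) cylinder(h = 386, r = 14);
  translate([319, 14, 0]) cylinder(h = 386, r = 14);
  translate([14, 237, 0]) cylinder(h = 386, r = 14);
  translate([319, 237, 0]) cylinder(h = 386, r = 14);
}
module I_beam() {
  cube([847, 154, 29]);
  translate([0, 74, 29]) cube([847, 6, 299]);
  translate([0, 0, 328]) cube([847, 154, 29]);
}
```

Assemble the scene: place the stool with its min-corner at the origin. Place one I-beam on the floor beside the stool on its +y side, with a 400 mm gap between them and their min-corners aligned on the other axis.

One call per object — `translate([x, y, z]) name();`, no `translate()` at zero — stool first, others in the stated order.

stool();
translate([0, 651, 0]) I_beam();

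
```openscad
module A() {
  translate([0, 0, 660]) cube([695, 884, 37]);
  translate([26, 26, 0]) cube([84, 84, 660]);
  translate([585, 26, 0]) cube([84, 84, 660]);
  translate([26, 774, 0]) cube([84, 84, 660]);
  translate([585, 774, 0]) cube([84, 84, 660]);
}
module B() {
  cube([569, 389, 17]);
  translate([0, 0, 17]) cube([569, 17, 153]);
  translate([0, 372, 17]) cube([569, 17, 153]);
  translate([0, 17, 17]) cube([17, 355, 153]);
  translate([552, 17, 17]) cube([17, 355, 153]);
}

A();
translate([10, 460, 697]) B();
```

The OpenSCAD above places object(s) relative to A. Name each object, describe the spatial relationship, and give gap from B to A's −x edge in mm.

A is a table. B is an open box. The open box is on top of the table. The gap from the open box to the table's −x edge is 10 mm.

The open box's min-x is at 10; the table's min-x is 0; gap = 10 mm.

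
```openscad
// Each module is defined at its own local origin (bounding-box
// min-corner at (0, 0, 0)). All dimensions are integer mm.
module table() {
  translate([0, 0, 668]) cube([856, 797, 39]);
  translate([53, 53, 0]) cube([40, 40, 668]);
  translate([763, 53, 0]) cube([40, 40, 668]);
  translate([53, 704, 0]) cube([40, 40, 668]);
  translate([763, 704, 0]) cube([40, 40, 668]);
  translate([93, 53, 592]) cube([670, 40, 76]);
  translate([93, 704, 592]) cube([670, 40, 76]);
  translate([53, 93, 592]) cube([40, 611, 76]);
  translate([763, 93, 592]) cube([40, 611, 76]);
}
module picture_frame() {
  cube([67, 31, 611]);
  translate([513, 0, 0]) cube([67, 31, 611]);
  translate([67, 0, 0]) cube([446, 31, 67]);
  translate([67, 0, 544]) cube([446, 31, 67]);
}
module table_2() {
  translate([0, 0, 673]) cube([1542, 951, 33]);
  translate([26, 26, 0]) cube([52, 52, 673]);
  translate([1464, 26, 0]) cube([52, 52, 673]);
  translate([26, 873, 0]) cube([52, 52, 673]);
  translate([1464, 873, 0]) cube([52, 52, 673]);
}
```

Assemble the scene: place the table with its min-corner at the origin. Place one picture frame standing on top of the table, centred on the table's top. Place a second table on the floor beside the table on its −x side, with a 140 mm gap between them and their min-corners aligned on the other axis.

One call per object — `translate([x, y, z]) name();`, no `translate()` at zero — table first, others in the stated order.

table();
translate([138, 383, 707]) picture_frame();
translate([-1682, 0, 0]) table_2();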